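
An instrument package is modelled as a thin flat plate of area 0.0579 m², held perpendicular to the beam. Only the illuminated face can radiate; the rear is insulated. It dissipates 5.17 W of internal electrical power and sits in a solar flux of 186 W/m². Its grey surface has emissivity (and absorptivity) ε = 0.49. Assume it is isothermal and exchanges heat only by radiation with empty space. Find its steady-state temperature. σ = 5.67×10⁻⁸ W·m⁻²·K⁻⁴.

T ≈ 284 K

At steady state, absorbed solar power + internal power = radiated power.
Absorbed: α·S·A_cross = 0.49·186·0.05790 = 5.277 W (cross-section A).
Total input = 5.277 + 5.17 = 10.45 W.
Radiated: εσ·A_surf·T⁴ with A_surf = A = 0.05790 m².
T⁴ = 10.45/(0.49·5.67×10⁻⁸·0.05790) = 6.494×10⁹ K⁴.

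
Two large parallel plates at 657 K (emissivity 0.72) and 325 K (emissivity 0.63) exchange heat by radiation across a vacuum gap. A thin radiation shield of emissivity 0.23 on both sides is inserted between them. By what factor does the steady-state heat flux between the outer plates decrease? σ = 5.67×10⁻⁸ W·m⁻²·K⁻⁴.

Without shield: q₀ = σΔ(T⁴)/(1/ε₁+1/ε₂−1) with denominator 1.976.
With shield the two gaps are in series; the resistances add: (1/ε₁+1/ε_s−1)+(1/ε_s+1/ε₂−1) = 4.737+4.935 = 9.672.
Heat-flux ratio q₀/q = 9.672/1.976.

factor ≈ 4.89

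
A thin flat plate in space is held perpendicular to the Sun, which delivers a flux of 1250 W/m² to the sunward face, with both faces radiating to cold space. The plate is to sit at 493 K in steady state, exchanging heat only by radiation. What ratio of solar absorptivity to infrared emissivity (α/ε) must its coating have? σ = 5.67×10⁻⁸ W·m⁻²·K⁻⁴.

α/ε ≈ 5.36

Balance: αS·A = εσ·2A·T⁴ ⇒ α/ε = 2σT⁴/S.
α/ε = 2·5.67×10⁻⁸·(493)⁴/1250 = 2·5.67×10⁻⁸·5.907×10¹⁰/1250.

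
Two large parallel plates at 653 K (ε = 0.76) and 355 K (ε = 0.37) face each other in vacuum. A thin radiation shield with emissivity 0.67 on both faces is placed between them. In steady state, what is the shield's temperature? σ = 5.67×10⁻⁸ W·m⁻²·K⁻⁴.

T_s ≈ 591 K

In steady state the net flux on the hot side equals that on the cold side.
σ(T₁⁴−T_s⁴)/D₁ = σ(T_s⁴−T₂⁴)/D₂, with D₁ = 1/ε₁+1/ε_s−1 = 1.808, D₂ = 1/ε_s+1/ε₂−1 = 3.195.
Solve for T_s⁴: T_s⁴ = (D₂·T₁⁴ + D₁·T₂⁴)/(D₁+D₂) = 1.219×10¹¹ K⁴.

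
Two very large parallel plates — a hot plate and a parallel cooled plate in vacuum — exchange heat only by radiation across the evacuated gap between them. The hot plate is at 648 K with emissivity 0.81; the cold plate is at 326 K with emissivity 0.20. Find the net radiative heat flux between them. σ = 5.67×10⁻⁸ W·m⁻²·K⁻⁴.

For two infinite grey parallel plates, q = σ(T₁⁴ − T₂⁴)/(1/ε₁ + 1/ε₂ − 1).
T₁⁴ − T₂⁴ = 1.763×10¹¹ − 1.129×10¹⁰ = 1.650×10¹¹ K⁴.
1/ε₁ + 1/ε₂ − 1 = 1.235 + 5.000 − 1 = 5.235.
q = 5.67×10⁻⁸ × 1.650×10¹¹ / 5.235.

q ≈ 1790 W/m²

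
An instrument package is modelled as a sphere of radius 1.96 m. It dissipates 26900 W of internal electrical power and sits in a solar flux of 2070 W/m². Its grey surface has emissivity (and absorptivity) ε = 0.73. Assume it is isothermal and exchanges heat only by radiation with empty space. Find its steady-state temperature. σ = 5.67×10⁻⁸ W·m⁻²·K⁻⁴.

T ≈ 388 K

At steady state, absorbed solar power + internal power = radiated power.
Absorbed: α·S·A_cross = 0.73·2070·12.07 = 18240 W (cross-section πr²).
Total input = 18240 + 26900 = 45140 W.
Radiated: εσ·A_surf·T⁴ with A_surf = 4πr² = 48.27 m².
T⁴ = 45140/(0.73·5.67×10⁻⁸·48.27) = 2.259×10¹⁰ K⁴.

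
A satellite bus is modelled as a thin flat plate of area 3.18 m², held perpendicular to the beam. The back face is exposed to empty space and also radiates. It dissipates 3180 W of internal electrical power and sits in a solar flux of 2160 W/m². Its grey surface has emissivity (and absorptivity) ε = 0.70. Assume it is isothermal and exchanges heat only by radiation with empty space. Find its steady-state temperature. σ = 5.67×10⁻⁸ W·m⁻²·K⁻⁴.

At steady state, absorbed solar power + internal power = radiated power.
Absorbed: α·S·A_cross = 0.70·2160·3.180 = 4808 W (cross-section A).
Total input = 4808 + 3180 = 7988 W.
Radiated: εσ·A_surf·T⁴ with A_surf = 2A = 6.360 m².
T⁴ = 7988/(0.70·5.67×10⁻⁸·6.360) = 3.165×10¹⁰ K⁴.

T ≈ 422 K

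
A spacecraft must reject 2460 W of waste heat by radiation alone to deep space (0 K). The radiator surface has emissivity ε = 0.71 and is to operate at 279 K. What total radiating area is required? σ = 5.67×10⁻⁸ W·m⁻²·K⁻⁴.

P = εσA T⁴ ⇒ A = P/(εσT⁴).
T⁴ = 6.059×10⁹ K⁴.
A = 2460/(0.71 × 5.67×10⁻⁸ × 6.059×10⁹).

A ≈ 10.1 m²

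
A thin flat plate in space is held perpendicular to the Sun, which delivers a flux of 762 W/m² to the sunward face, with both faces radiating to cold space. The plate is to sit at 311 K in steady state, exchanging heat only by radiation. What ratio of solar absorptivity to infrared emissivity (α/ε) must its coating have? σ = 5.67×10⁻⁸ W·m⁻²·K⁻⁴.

Balance: αS·A = εσ·2A·T⁴ ⇒ α/ε = 2σT⁴/S.
α/ε = 2·5.67×10⁻⁸·(311)⁴/762 = 2·5.67×10⁻⁸·9.355×10⁹/762.

α/ε ≈ 1.39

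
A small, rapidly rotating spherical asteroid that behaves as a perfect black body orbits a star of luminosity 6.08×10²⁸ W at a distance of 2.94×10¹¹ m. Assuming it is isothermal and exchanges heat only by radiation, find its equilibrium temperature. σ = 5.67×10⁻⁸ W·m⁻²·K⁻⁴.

T ≈ 705 K

First find the stellar flux at distance d: S = L/(4πd²) = 6.08×10²⁸/(4π·(2.94×10¹¹)²) = 55980 W/m².
For an isothermal sphere, absorbed (1−a)S·πr² = emitted σ·4πr²·T⁴, so T⁴ = (1−a)S/(4σ).
T⁴ = 1.00·55980/(4·5.67×10⁻⁸) = 2.468×10¹¹ K⁴.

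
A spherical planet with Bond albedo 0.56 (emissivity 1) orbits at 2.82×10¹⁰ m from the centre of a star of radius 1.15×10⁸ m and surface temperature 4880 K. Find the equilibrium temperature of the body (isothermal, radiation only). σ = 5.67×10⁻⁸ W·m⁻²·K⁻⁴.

The star's surface emits σT_*⁴; at distance d the flux is S = σT_*⁴(R_*/d)².
S = 5.67×10⁻⁸·(4880)⁴·(1.15×10⁸/2.82×10¹⁰)² = 534.8 W/m².
For an isothermal sphere T⁴ = (1−a)S/(4σ) = 1.037×10⁹ K⁴.

T ≈ 179 K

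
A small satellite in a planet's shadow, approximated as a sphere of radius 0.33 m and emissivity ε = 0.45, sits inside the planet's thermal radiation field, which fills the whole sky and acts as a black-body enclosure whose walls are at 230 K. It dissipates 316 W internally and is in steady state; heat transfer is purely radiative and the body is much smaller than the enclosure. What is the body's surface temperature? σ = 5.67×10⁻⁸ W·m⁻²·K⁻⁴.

For a small grey body in a large enclosure, net radiated power = εσA(T⁴ − T_w⁴).
Steady state: P = εσA(T⁴ − T_w⁴) with A = 4πr² = 1.368 m².
T⁴ = P/(εσA) + T_w⁴ = 316/(0.45·5.67×10⁻⁸·1.368) + (230)⁴
    = 9.050×10⁹ + 2.798×10⁹ = 1.185×10¹⁰ K⁴.

T ≈ 330 K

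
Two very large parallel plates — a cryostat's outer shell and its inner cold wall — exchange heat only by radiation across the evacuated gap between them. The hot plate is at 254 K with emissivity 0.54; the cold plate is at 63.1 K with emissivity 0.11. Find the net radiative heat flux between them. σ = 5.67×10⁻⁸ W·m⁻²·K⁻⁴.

q ≈ 23.6 W/m²

For two infinite grey parallel plates, q = σ(T₁⁴ − T₂⁴)/(1/ε₁ + 1/ε₂ − 1).
T₁⁴ − T₂⁴ = 4.162×10⁹ − 1.585×10⁷ = 4.146×10⁹ K⁴.
1/ε₁ + 1/ε₂ − 1 = 1.852 + 9.091 − 1 = 9.943.
q = 5.67×10⁻⁸ × 4.146×10⁹ / 9.943.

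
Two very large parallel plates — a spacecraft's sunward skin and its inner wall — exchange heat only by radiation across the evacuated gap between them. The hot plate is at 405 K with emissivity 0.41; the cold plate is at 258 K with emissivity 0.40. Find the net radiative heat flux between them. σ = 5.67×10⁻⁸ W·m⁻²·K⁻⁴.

For two infinite grey parallel plates, q = σ(T₁⁴ − T₂⁴)/(1/ε₁ + 1/ε₂ − 1).
T₁⁴ − T₂⁴ = 2.690×10¹⁰ − 4.431×10⁹ = 2.247×10¹⁰ K⁴.
1/ε₁ + 1/ε₂ − 1 = 2.439 + 2.500 − 1 = 3.939.
q = 5.67×10⁻⁸ × 2.247×10¹⁰ / 3.939.

q ≈ 323 W/m²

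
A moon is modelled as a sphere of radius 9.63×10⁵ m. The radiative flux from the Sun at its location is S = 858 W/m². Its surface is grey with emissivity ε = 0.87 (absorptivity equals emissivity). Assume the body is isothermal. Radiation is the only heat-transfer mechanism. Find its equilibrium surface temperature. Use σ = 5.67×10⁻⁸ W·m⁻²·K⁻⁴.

At equilibrium, absorbed power = emitted power.
Absorbing cross-section = πr² = 2.913×10¹² m²; emitting surface = 4πr² = 1.165×10¹³ m² (ratio 4).
εS·A_cross = εσ·A_surf·T⁴  ⇒  T⁴ = S/(4σ)   (ε cancels).
T⁴ = 858/(4·5.67×10⁻⁸) = 3.783×10⁹ K⁴.
T = (3.783×10⁹)^(1/4).

T ≈ 248 K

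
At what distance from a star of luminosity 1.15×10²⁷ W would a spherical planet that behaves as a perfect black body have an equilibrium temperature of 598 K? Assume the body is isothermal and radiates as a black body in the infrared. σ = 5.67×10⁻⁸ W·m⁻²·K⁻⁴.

For an isothermal black-emitting sphere, (1−a)S·πr² = σ·4πr²·T⁴ ⇒ S = 4σT⁴/(1−a).
S = 4·5.67×10⁻⁸·(598)⁴/1.00 = 29000 W/m².
Flux falls as S = L/(4πd²), so d = √(L/(4πS)) = √(1.15×10²⁷/(4π·29000)).

d ≈ 5.62×10¹⁰ m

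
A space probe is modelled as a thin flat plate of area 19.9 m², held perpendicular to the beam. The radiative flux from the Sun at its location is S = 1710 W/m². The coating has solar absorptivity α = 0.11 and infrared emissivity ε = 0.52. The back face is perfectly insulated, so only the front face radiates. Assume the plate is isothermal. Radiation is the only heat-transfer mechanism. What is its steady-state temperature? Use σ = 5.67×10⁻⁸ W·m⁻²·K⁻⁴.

At equilibrium, absorbed power = emitted power.
Absorbing cross-section = A = 19.90 m²; emitting surface = A = 19.90 m² (ratio 1).
αS·A_cross = εσ·A_surf·T⁴  ⇒  T⁴ = αS/(ε·1σ).
T⁴ = 0.110·1710/(0.52·1·5.67×10⁻⁸) = 6.380×10⁹ K⁴.
T = (6.380×10⁹)^(1/4).

T ≈ 283 K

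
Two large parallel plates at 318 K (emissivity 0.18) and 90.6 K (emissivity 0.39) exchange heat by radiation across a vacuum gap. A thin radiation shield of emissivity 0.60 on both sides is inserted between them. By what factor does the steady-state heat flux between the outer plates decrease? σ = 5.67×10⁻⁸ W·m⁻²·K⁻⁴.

Without shield: q₀ = σΔ(T⁴)/(1/ε₁+1/ε₂−1) with denominator 7.120.
With shield the two gaps are in series; the resistances add: (1/ε₁+1/ε_s−1)+(1/ε_s+1/ε₂−1) = 6.222+3.231 = 9.453.
Heat-flux ratio q₀/q = 9.453/7.120.

factor ≈ 1.33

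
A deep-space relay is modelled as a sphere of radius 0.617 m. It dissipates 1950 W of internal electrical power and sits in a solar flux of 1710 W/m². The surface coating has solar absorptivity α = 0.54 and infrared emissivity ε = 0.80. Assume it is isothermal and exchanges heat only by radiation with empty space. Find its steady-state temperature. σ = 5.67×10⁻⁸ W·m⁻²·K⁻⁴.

At steady state, absorbed solar power + internal power = radiated power.
Absorbed: α·S·A_cross = 0.54·1710·1.196 = 1104 W (cross-section πr²).
Total input = 1104 + 1950 = 3054 W.
Radiated: εσ·A_surf·T⁴ with A_surf = 4πr² = 4.784 m².
T⁴ = 3054/(0.80·5.67×10⁻⁸·4.784) = 1.408×10¹⁰ K⁴.

T ≈ 344 K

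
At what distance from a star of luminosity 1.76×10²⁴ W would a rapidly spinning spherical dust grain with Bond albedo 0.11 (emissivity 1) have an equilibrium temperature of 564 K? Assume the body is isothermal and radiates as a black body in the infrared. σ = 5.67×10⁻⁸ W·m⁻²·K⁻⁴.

d ≈ 2.33×10⁹ m

For an isothermal black-emitting sphere, (1−a)S·πr² = σ·4πr²·T⁴ ⇒ S = 4σT⁴/(1−a).
S = 4·5.67×10⁻⁸·(564)⁴/0.890 = 25790 W/m².
Flux falls as S = L/(4πd²), so d = √(L/(4πS)) = √(1.76×10²⁴/(4π·25790)).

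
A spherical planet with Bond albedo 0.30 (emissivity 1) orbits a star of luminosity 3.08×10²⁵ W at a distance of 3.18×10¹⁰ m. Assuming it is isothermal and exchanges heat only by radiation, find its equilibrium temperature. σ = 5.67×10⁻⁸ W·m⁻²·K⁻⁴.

First find the stellar flux at distance d: S = L/(4πd²) = 3.08×10²⁵/(4π·(3.18×10¹⁰)²) = 2424 W/m².
For an isothermal sphere, absorbed (1−a)S·πr² = emitted σ·4πr²·T⁴, so T⁴ = (1−a)S/(4σ).
T⁴ = 0.700·2424/(4·5.67×10⁻⁸) = 7.481×10⁹ K⁴.

T ≈ 294 K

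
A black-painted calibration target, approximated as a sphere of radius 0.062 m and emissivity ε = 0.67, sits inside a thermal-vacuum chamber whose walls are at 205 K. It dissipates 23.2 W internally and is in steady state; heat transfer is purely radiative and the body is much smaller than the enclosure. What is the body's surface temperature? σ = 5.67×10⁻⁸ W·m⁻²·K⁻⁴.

For a small grey body in a large enclosure, net radiated power = εσA(T⁴ − T_w⁴).
Steady state: P = εσA(T⁴ − T_w⁴) with A = 4πr² = 0.04831 m².
T⁴ = P/(εσA) + T_w⁴ = 23.2/(0.67·5.67×10⁻⁸·0.04831) + (205)⁴
    = 1.264×10¹⁰ + 1.766×10⁹ = 1.441×10¹⁰ K⁴.

T ≈ 346 K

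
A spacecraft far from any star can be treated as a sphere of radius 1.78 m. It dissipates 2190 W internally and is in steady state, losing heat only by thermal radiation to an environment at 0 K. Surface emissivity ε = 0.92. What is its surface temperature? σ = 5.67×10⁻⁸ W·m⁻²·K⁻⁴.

T ≈ 180 K

Steady state: internal power = radiated power, P = εσA T⁴.
Radiating area A = 4πr² = 39.82 m².
T⁴ = P/(εσA) = 2190/(0.92·5.67×10⁻⁸·39.82) = 1.054×10⁹ K⁴.
T = (1.054×10⁹)^(1/4).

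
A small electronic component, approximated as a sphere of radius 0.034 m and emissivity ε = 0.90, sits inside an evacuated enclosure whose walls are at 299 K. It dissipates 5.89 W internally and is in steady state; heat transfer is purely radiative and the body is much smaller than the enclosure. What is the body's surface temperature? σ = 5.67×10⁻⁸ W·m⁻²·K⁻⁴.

For a small grey body in a large enclosure, net radiated power = εσA(T⁴ − T_w⁴).
Steady state: P = εσA(T⁴ − T_w⁴) with A = 4πr² = 0.01453 m².
T⁴ = P/(εσA) + T_w⁴ = 5.89/(0.90·5.67×10⁻⁸·0.01453) + (299)⁴
    = 7.946×10⁹ + 7.993×10⁹ = 1.594×10¹⁰ K⁴.

T ≈ 355 K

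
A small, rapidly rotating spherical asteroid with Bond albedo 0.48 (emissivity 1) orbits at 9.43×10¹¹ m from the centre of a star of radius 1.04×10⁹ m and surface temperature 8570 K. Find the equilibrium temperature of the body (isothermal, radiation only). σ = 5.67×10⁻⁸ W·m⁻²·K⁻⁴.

T ≈ 171 K

The star's surface emits σT_*⁴; at distance d the flux is S = σT_*⁴(R_*/d)².
S = 5.67×10⁻⁸·(8570)⁴·(1.04×10⁹/9.43×10¹¹)² = 372.0 W/m².
For an isothermal sphere T⁴ = (1−a)S/(4σ) = 8.529×10⁸ K⁴.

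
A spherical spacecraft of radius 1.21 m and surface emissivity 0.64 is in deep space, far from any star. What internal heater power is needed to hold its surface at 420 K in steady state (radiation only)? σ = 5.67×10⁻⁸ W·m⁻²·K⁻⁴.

P ≈ 20800 W

P = εσ·4πr²·T⁴.
4πr² = 18.40 m²; T⁴ = 3.112×10¹⁰ K⁴.
P = 0.64·5.67×10⁻⁸·18.40·3.112×10¹⁰.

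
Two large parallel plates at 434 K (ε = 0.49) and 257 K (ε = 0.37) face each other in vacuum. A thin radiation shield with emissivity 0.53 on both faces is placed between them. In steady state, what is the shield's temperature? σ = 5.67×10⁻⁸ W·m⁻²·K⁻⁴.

In steady state the net flux on the hot side equals that on the cold side.
σ(T₁⁴−T_s⁴)/D₁ = σ(T_s⁴−T₂⁴)/D₂, with D₁ = 1/ε₁+1/ε_s−1 = 2.928, D₂ = 1/ε_s+1/ε₂−1 = 3.589.
Solve for T_s⁴: T_s⁴ = (D₂·T₁⁴ + D₁·T₂⁴)/(D₁+D₂) = 2.150×10¹⁰ K⁴.

T_s ≈ 383 K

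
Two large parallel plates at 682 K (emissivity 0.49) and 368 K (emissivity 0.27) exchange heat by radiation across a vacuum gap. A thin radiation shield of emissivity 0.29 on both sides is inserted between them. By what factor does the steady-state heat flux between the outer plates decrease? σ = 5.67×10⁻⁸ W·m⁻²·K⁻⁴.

factor ≈ 2.24

Without shield: q₀ = σΔ(T⁴)/(1/ε₁+1/ε₂−1) with denominator 4.745.
With shield the two gaps are in series; the resistances add: (1/ε₁+1/ε_s−1)+(1/ε_s+1/ε₂−1) = 4.489+6.152 = 10.64.
Heat-flux ratio q₀/q = 10.64/4.745.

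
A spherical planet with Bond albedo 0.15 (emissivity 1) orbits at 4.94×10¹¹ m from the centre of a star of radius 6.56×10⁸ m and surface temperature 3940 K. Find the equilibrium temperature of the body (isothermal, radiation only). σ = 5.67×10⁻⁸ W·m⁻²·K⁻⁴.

T ≈ 97.5 K

The star's surface emits σT_*⁴; at distance d the flux is S = σT_*⁴(R_*/d)².
S = 5.67×10⁻⁸·(3940)⁴·(6.56×10⁸/4.94×10¹¹)² = 24.09 W/m².
For an isothermal sphere T⁴ = (1−a)S/(4σ) = 9.030×10⁷ K⁴.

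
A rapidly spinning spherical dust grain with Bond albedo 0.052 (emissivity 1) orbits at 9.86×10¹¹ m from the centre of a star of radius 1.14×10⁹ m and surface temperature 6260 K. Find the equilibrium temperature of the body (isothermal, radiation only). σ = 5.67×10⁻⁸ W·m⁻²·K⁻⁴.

The star's surface emits σT_*⁴; at distance d the flux is S = σT_*⁴(R_*/d)².
S = 5.67×10⁻⁸·(6260)⁴·(1.14×10⁹/9.86×10¹¹)² = 116.4 W/m².
For an isothermal sphere T⁴ = (1−a)S/(4σ) = 4.865×10⁸ K⁴.

T ≈ 149 K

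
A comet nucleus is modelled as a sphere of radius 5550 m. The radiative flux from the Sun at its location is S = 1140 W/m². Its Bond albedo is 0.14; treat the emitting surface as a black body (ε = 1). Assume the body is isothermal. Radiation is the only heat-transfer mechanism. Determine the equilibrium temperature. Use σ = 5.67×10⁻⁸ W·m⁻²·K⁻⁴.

T ≈ 256 K

At equilibrium, absorbed power = emitted power.
Absorbing cross-section = πr² = 9.677×10⁷ m²; emitting surface = 4πr² = 3.871×10⁸ m² (ratio 4).
(1−a)S·A_cross = εσ·A_surf·T⁴  ⇒  T⁴ = (1−a)S/(4σ).
T⁴ = 0.860·1140/(4·5.67×10⁻⁸) = 4.323×10⁹ K⁴.
T = (4.323×10⁹)^(1/4).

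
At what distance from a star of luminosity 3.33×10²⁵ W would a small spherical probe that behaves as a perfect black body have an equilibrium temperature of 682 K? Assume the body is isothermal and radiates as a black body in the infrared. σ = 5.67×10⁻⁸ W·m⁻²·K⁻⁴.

For an isothermal black-emitting sphere, (1−a)S·πr² = σ·4πr²·T⁴ ⇒ S = 4σT⁴/(1−a).
S = 4·5.67×10⁻⁸·(682)⁴/1.00 = 49070 W/m².
Flux falls as S = L/(4πd²), so d = √(L/(4πS)) = √(3.33×10²⁵/(4π·49070)).

d ≈ 7.35×10⁹ m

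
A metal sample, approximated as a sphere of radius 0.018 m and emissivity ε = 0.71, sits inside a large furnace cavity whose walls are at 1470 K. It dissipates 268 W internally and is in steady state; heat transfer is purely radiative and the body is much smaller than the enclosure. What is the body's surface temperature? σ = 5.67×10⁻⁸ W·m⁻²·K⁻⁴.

T ≈ 1580 K

For a small grey body in a large enclosure, net radiated power = εσA(T⁴ − T_w⁴).
Steady state: P = εσA(T⁴ − T_w⁴) with A = 4πr² = 0.004072 m².
T⁴ = P/(εσA) + T_w⁴ = 268/(0.71·5.67×10⁻⁸·0.004072) + (1470)⁴
    = 1.635×10¹² + 4.669×10¹² = 6.305×10¹² K⁴.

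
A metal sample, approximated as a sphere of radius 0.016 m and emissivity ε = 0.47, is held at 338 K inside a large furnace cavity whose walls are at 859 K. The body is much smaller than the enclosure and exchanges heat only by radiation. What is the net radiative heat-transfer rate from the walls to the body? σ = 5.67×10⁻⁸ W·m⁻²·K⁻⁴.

P_net ≈ 45.6 W

For a small grey body in a large enclosure: P_net = εσA(T_body⁴ − T_wall⁴).
A = 4πr² = 0.003217 m²; T_body⁴ − T_wall⁴ = 1.305×10¹⁰ − 5.445×10¹¹ = -5.314×10¹¹ K⁴.
|P_net| = 0.47·5.67×10⁻⁸·0.003217·5.314×10¹¹.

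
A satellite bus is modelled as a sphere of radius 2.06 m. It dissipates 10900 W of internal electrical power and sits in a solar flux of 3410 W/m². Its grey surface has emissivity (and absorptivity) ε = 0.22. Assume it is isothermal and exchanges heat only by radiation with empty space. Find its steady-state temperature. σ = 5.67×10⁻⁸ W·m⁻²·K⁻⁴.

T ≈ 421 K

At steady state, absorbed solar power + internal power = radiated power.
Absorbed: α·S·A_cross = 0.22·3410·13.33 = 10000 W (cross-section πr²).
Total input = 10000 + 10900 = 20900 W.
Radiated: εσ·A_surf·T⁴ with A_surf = 4πr² = 53.33 m².
T⁴ = 20900/(0.22·5.67×10⁻⁸·53.33) = 3.142×10¹⁰ K⁴.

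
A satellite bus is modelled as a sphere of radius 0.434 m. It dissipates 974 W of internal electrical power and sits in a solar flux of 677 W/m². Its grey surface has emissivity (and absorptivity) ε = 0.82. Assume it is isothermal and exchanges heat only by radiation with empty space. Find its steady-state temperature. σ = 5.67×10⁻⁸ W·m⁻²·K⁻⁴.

At steady state, absorbed solar power + internal power = radiated power.
Absorbed: α·S·A_cross = 0.82·677·0.5917 = 328.5 W (cross-section πr²).
Total input = 328.5 + 974 = 1302 W.
Radiated: εσ·A_surf·T⁴ with A_surf = 4πr² = 2.367 m².
T⁴ = 1302/(0.82·5.67×10⁻⁸·2.367) = 1.184×10¹⁰ K⁴.

T ≈ 330 K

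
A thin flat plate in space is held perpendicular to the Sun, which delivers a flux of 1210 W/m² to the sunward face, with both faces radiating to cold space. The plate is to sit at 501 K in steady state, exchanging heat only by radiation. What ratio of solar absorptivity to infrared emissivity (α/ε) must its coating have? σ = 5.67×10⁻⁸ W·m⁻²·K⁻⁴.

α/ε ≈ 5.90

Balance: αS·A = εσ·2A·T⁴ ⇒ α/ε = 2σT⁴/S.
α/ε = 2·5.67×10⁻⁸·(501)⁴/1210 = 2·5.67×10⁻⁸·6.300×10¹⁰/1210.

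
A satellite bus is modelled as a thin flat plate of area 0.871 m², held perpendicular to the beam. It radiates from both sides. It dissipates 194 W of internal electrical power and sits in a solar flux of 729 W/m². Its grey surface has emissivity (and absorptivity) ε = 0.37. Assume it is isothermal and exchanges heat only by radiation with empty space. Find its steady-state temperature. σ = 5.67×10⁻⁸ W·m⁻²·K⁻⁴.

At steady state, absorbed solar power + internal power = radiated power.
Absorbed: α·S·A_cross = 0.37·729·0.8710 = 234.9 W (cross-section A).
Total input = 234.9 + 194 = 428.9 W.
Radiated: εσ·A_surf·T⁴ with A_surf = 2A = 1.742 m².
T⁴ = 428.9/(0.37·5.67×10⁻⁸·1.742) = 1.174×10¹⁰ K⁴.

T ≈ 329 K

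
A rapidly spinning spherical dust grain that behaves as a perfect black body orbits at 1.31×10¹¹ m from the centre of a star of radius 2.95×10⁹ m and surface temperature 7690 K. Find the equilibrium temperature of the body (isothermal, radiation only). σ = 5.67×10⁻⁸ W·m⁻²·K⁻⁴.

The star's surface emits σT_*⁴; at distance d the flux is S = σT_*⁴(R_*/d)².
S = 5.67×10⁻⁸·(7690)⁴·(2.95×10⁹/1.31×10¹¹)² = 1.006×10⁵ W/m².
For an isothermal sphere T⁴ = (1−a)S/(4σ) = 4.434×10¹¹ K⁴.

T ≈ 816 K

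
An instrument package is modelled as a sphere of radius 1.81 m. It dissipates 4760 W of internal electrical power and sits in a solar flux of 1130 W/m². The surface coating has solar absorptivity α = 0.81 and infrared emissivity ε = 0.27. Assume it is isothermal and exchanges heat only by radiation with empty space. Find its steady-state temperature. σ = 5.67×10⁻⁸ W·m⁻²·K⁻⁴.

At steady state, absorbed solar power + internal power = radiated power.
Absorbed: α·S·A_cross = 0.81·1130·10.29 = 9420 W (cross-section πr²).
Total input = 9420 + 4760 = 14180 W.
Radiated: εσ·A_surf·T⁴ with A_surf = 4πr² = 41.17 m².
T⁴ = 14180/(0.27·5.67×10⁻⁸·41.17) = 2.250×10¹⁰ K⁴.

T ≈ 387 K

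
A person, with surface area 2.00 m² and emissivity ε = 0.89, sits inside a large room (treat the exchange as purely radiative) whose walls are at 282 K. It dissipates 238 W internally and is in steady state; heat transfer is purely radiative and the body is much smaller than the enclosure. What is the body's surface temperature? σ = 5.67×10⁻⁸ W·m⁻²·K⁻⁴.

For a small grey body in a large enclosure, net radiated power = εσA(T⁴ − T_w⁴).
Steady state: P = εσA(T⁴ − T_w⁴) with A = 2.00 m².
T⁴ = P/(εσA) + T_w⁴ = 238/(0.89·5.67×10⁻⁸·2.000) + (282)⁴
    = 2.358×10⁹ + 6.324×10⁹ = 8.682×10⁹ K⁴.

T ≈ 305 K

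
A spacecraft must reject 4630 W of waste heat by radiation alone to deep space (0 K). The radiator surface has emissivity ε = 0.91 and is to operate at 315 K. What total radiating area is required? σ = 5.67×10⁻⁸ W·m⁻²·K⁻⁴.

A ≈ 9.11 m²

P = εσA T⁴ ⇒ A = P/(εσT⁴).
T⁴ = 9.846×10⁹ K⁴.
A = 4630/(0.91 × 5.67×10⁻⁸ × 9.846×10⁹).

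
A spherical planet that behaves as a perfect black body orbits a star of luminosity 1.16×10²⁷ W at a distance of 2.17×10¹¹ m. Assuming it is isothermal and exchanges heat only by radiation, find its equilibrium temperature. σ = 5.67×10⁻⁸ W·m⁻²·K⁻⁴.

First find the stellar flux at distance d: S = L/(4πd²) = 1.16×10²⁷/(4π·(2.17×10¹¹)²) = 1960 W/m².
For an isothermal sphere, absorbed (1−a)S·πr² = emitted σ·4πr²·T⁴, so T⁴ = (1−a)S/(4σ).
T⁴ = 1.00·1960/(4·5.67×10⁻⁸) = 8.643×10⁹ K⁴.

T ≈ 305 K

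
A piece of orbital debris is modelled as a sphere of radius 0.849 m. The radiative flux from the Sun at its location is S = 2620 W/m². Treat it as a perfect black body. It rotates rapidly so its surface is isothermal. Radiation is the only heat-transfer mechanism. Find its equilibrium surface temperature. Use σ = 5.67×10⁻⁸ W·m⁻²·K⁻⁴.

At equilibrium, absorbed power = emitted power.
Absorbing cross-section = πr² = 2.264 m²; emitting surface = 4πr² = 9.058 m² (ratio 4).
S·A_cross = εσ·A_surf·T⁴  ⇒  T⁴ = S/(4σ).
T⁴ = 1.00·2620/(4·5.67×10⁻⁸) = 1.155×10¹⁰ K⁴.
T = (1.155×10¹⁰)^(1/4).

T ≈ 328 K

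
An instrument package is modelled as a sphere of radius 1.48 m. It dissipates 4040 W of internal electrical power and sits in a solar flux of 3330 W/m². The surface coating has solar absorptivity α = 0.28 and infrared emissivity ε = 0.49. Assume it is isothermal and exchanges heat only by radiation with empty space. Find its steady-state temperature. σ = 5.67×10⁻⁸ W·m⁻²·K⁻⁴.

At steady state, absorbed solar power + internal power = radiated power.
Absorbed: α·S·A_cross = 0.28·3330·6.881 = 6416 W (cross-section πr²).
Total input = 6416 + 4040 = 10460 W.
Radiated: εσ·A_surf·T⁴ with A_surf = 4πr² = 27.53 m².
T⁴ = 10460/(0.49·5.67×10⁻⁸·27.53) = 1.367×10¹⁰ K⁴.

T ≈ 342 K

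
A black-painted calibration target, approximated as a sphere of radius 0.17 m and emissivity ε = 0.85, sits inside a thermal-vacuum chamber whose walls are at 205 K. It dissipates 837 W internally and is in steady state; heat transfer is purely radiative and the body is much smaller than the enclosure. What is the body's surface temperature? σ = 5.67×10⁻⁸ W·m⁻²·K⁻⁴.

For a small grey body in a large enclosure, net radiated power = εσA(T⁴ − T_w⁴).
Steady state: P = εσA(T⁴ − T_w⁴) with A = 4πr² = 0.3632 m².
T⁴ = P/(εσA) + T_w⁴ = 837/(0.85·5.67×10⁻⁸·0.3632) + (205)⁴
    = 4.782×10¹⁰ + 1.766×10⁹ = 4.959×10¹⁰ K⁴.

T ≈ 472 K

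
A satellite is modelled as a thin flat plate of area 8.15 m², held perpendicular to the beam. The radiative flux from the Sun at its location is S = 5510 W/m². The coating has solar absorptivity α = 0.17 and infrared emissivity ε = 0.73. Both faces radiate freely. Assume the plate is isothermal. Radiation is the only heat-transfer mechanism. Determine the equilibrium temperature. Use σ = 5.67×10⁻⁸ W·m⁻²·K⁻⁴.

T ≈ 326 K

At equilibrium, absorbed power = emitted power.
Absorbing cross-section = A = 8.150 m²; emitting surface = 2A = 16.30 m² (ratio 2).
αS·A_cross = εσ·A_surf·T⁴  ⇒  T⁴ = αS/(ε·2σ).
T⁴ = 0.170·5510/(0.73·2·5.67×10⁻⁸) = 1.132×10¹⁰ K⁴.
T = (1.132×10¹⁰)^(1/4).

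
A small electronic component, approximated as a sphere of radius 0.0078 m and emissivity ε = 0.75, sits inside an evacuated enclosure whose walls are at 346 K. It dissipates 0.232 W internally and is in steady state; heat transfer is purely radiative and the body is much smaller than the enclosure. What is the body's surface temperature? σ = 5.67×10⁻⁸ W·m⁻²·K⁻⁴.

For a small grey body in a large enclosure, net radiated power = εσA(T⁴ − T_w⁴).
Steady state: P = εσA(T⁴ − T_w⁴) with A = 4πr² = 7.645×10⁻⁴ m².
T⁴ = P/(εσA) + T_w⁴ = 0.232/(0.75·5.67×10⁻⁸·7.645×10⁻⁴) + (346)⁴
    = 7.136×10⁹ + 1.433×10¹⁰ = 2.147×10¹⁰ K⁴.

T ≈ 383 K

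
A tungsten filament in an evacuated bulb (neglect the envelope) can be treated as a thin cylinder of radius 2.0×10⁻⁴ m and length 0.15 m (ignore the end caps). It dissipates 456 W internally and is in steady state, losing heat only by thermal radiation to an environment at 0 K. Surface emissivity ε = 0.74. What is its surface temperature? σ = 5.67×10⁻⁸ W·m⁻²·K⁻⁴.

Steady state: internal power = radiated power, P = εσA T⁴.
Radiating area A = 2πrL = 1.885×10⁻⁴ m².
T⁴ = P/(εσA) = 456/(0.74·5.67×10⁻⁸·1.885×10⁻⁴) = 5.766×10¹³ K⁴.
T = (5.766×10¹³)^(1/4).

T ≈ 2760 K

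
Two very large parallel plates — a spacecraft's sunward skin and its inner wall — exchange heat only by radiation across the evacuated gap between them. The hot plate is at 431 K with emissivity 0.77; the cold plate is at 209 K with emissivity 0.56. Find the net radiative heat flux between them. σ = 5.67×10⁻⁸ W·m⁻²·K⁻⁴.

For two infinite grey parallel plates, q = σ(T₁⁴ − T₂⁴)/(1/ε₁ + 1/ε₂ − 1).
T₁⁴ − T₂⁴ = 3.451×10¹⁰ − 1.908×10⁹ = 3.260×10¹⁰ K⁴.
1/ε₁ + 1/ε₂ − 1 = 1.299 + 1.786 − 1 = 2.084.
q = 5.67×10⁻⁸ × 3.260×10¹⁰ / 2.084.

q ≈ 887 W/m²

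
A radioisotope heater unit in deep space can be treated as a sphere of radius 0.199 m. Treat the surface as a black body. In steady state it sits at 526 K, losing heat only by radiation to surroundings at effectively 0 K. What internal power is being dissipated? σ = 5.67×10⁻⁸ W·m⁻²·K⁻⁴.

P ≈ 2160 W

Steady state: P = εσA T⁴.
A = 4πr² = 0.4976 m²; T⁴ = (526)⁴ = 7.655×10¹⁰ K⁴.
P = 1.0 × 5.67×10⁻⁸ × 0.4976 × 7.655×10¹⁰.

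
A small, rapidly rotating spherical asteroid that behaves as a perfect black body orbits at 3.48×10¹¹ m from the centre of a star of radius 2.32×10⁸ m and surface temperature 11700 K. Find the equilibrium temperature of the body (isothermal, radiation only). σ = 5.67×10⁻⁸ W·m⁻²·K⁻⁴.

T ≈ 214 K

The star's surface emits σT_*⁴; at distance d the flux is S = σT_*⁴(R_*/d)².
S = 5.67×10⁻⁸·(11700)⁴·(2.32×10⁸/3.48×10¹¹)² = 472.2 W/m².
For an isothermal sphere T⁴ = (1−a)S/(4σ) = 2.082×10⁹ K⁴.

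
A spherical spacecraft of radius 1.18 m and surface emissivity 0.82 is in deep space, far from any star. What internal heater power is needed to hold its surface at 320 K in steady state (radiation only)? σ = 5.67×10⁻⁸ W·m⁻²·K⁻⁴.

P = εσ·4πr²·T⁴.
4πr² = 17.50 m²; T⁴ = 1.049×10¹⁰ K⁴.
P = 0.82·5.67×10⁻⁸·17.50·1.049×10¹⁰.

P ≈ 8530 W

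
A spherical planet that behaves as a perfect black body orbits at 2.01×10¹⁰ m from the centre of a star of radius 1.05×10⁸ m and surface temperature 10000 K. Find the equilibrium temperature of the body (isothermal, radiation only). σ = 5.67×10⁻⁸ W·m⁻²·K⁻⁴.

T ≈ 511 K

The star's surface emits σT_*⁴; at distance d the flux is S = σT_*⁴(R_*/d)².
S = 5.67×10⁻⁸·(10000)⁴·(1.05×10⁸/2.01×10¹⁰)² = 15470 W/m².
For an isothermal sphere T⁴ = (1−a)S/(4σ) = 6.822×10¹⁰ K⁴.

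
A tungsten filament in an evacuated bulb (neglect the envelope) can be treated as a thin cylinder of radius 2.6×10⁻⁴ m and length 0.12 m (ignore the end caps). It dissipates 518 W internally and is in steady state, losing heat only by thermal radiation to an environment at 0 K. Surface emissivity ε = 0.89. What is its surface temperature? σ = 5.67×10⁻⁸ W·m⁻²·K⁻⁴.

Steady state: internal power = radiated power, P = εσA T⁴.
Radiating area A = 2πrL = 1.960×10⁻⁴ m².
T⁴ = P/(εσA) = 518/(0.89·5.67×10⁻⁸·1.960×10⁻⁴) = 5.236×10¹³ K⁴.
T = (5.236×10¹³)^(1/4).

T ≈ 2690 K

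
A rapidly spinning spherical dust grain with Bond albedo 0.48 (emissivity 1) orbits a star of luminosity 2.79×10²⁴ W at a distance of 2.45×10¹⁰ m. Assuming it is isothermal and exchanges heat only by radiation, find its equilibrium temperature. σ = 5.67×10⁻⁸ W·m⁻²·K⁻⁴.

T ≈ 171 K

First find the stellar flux at distance d: S = L/(4πd²) = 2.79×10²⁴/(4π·(2.45×10¹⁰)²) = 369.9 W/m².
For an isothermal sphere, absorbed (1−a)S·πr² = emitted σ·4πr²·T⁴, so T⁴ = (1−a)S/(4σ).
T⁴ = 0.520·369.9/(4·5.67×10⁻⁸) = 8.481×10⁸ K⁴.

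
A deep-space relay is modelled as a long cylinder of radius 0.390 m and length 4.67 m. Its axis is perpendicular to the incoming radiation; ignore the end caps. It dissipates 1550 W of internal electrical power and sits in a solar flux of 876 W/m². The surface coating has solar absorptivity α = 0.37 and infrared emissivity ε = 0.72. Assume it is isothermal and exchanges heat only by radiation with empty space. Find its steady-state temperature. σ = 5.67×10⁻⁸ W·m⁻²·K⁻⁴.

T ≈ 277 K

At steady state, absorbed solar power + internal power = radiated power.
Absorbed: α·S·A_cross = 0.37·876·3.643 = 1181 W (cross-section 2rL).
Total input = 1181 + 1550 = 2731 W.
Radiated: εσ·A_surf·T⁴ with A_surf = 2πrL = 11.44 m².
T⁴ = 2731/(0.72·5.67×10⁻⁸·11.44) = 5.845×10⁹ K⁴.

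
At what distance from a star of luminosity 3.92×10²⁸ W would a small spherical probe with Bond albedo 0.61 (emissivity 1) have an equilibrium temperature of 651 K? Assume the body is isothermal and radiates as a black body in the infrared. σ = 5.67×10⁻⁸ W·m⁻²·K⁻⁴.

For an isothermal black-emitting sphere, (1−a)S·πr² = σ·4πr²·T⁴ ⇒ S = 4σT⁴/(1−a).
S = 4·5.67×10⁻⁸·(651)⁴/0.390 = 1.044×10⁵ W/m².
Flux falls as S = L/(4πd²), so d = √(L/(4πS)) = √(3.92×10²⁸/(4π·1.044×10⁵)).

d ≈ 1.73×10¹¹ m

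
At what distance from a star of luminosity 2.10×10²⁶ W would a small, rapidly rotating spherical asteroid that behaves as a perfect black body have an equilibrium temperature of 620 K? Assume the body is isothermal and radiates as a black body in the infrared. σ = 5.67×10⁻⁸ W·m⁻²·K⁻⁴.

d ≈ 2.23×10¹⁰ m

For an isothermal black-emitting sphere, (1−a)S·πr² = σ·4πr²·T⁴ ⇒ S = 4σT⁴/(1−a).
S = 4·5.67×10⁻⁸·(620)⁴/1.00 = 33510 W/m².
Flux falls as S = L/(4πd²), so d = √(L/(4πS)) = √(2.10×10²⁶/(4π·33510)).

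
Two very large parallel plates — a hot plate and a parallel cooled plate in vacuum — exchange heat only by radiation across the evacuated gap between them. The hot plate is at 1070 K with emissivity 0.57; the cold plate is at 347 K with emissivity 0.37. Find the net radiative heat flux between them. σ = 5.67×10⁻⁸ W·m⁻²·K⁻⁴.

q ≈ 21300 W/m²

For two infinite grey parallel plates, q = σ(T₁⁴ − T₂⁴)/(1/ε₁ + 1/ε₂ − 1).
T₁⁴ − T₂⁴ = 1.311×10¹² − 1.450×10¹⁰ = 1.296×10¹² K⁴.
1/ε₁ + 1/ε₂ − 1 = 1.754 + 2.703 − 1 = 3.457.
q = 5.67×10⁻⁸ × 1.296×10¹² / 3.457.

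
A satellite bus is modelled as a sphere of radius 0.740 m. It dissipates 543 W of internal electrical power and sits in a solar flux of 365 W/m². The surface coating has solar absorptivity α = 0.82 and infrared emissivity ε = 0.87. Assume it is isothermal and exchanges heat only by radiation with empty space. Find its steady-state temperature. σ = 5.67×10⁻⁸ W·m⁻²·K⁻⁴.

At steady state, absorbed solar power + internal power = radiated power.
Absorbed: α·S·A_cross = 0.82·365·1.720 = 514.9 W (cross-section πr²).
Total input = 514.9 + 543 = 1058 W.
Radiated: εσ·A_surf·T⁴ with A_surf = 4πr² = 6.881 m².
T⁴ = 1058/(0.87·5.67×10⁻⁸·6.881) = 3.117×10⁹ K⁴.

T ≈ 236 K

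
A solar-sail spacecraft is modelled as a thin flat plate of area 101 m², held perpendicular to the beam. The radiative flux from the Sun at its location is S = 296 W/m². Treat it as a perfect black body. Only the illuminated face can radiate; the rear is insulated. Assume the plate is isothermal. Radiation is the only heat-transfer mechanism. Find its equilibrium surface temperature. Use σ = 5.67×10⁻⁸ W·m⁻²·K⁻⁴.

T ≈ 269 K

At equilibrium, absorbed power = emitted power.
Absorbing cross-section = A = 101.0 m²; emitting surface = A = 101.0 m² (ratio 1).
S·A_cross = εσ·A_surf·T⁴  ⇒  T⁴ = S/(1σ).
T⁴ = 1.00·296/(1·5.67×10⁻⁸) = 5.220×10⁹ K⁴.
T = (5.220×10⁹)^(1/4).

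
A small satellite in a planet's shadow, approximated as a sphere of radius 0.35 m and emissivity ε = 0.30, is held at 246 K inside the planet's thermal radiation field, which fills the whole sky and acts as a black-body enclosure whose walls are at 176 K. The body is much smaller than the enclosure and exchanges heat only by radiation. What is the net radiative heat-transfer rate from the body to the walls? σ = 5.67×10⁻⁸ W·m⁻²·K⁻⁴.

P_net ≈ 70.8 W

For a small grey body in a large enclosure: P_net = εσA(T_body⁴ − T_wall⁴).
A = 4πr² = 1.539 m²; T_body⁴ − T_wall⁴ = 3.662×10⁹ − 9.595×10⁸ = 2.703×10⁹ K⁴.
|P_net| = 0.30·5.67×10⁻⁸·1.539·2.703×10⁹.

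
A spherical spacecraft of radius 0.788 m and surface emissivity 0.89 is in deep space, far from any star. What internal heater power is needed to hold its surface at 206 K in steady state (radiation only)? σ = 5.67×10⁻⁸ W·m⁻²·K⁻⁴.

P ≈ 709 W

P = εσ·4πr²·T⁴.
4πr² = 7.803 m²; T⁴ = 1.801×10⁹ K⁴.
P = 0.89·5.67×10⁻⁸·7.803·1.801×10⁹.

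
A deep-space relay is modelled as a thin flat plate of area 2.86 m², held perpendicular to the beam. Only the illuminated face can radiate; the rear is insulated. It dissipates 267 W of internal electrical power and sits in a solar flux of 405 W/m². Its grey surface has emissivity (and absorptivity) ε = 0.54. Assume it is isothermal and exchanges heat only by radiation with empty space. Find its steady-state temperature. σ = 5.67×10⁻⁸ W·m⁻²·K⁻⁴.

At steady state, absorbed solar power + internal power = radiated power.
Absorbed: α·S·A_cross = 0.54·405·2.860 = 625.5 W (cross-section A).
Total input = 625.5 + 267 = 892.5 W.
Radiated: εσ·A_surf·T⁴ with A_surf = A = 2.860 m².
T⁴ = 892.5/(0.54·5.67×10⁻⁸·2.860) = 1.019×10¹⁰ K⁴.

T ≈ 318 K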